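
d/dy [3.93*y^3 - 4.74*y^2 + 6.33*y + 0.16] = 11.79*y^2 - 9.48*y + 6.33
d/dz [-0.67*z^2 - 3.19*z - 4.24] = -1.34*z - 3.19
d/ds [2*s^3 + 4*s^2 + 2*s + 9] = 6*s^2 + 8*s + 2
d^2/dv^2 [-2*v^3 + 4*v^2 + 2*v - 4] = 8 - 12*v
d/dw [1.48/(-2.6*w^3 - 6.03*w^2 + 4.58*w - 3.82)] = (11.544*w^2 + 17.8488*w - 6.7784)/(2.6*w^3 + 6.03*w^2 - 4.58*w + 3.82)^2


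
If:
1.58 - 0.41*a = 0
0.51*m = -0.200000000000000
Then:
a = 3.85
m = -0.39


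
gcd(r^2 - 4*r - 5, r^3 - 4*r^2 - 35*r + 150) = r - 5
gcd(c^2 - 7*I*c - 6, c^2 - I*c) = c - I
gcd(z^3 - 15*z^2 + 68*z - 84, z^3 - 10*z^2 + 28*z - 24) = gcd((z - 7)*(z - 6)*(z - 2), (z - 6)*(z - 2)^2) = z^2 - 8*z + 12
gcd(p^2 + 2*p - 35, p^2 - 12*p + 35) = p - 5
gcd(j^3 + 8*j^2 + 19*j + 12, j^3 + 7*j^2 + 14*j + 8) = j^2 + 5*j + 4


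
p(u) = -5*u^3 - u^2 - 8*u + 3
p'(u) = -15*u^2 - 2*u - 8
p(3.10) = -180.36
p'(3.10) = -158.35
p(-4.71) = 540.93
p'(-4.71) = -331.34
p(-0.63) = 8.89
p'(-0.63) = -12.69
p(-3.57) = 246.31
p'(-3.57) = -192.03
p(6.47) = -1444.82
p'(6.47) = -648.85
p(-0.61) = 8.64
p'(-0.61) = -12.36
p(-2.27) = 74.49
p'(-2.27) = -80.75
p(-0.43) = 6.65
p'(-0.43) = -9.91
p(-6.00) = 1095.00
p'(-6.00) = -536.00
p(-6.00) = 1095.00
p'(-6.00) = -536.00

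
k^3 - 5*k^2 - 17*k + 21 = (k - 7)*(k - 1)*(k + 3)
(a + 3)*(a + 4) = a^2 + 7*a + 12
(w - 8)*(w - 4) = w^2 - 12*w + 32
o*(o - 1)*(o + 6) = o^3 + 5*o^2 - 6*o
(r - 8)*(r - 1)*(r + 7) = r^3 - 2*r^2 - 55*r + 56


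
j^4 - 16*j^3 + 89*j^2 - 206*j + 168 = (j - 7)*(j - 4)*(j - 3)*(j - 2)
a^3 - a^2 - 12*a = a*(a - 4)*(a + 3)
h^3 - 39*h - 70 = (h - 7)*(h + 2)*(h + 5)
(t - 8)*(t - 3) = t^2 - 11*t + 24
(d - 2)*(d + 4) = d^2 + 2*d - 8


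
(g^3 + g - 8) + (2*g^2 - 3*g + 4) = g^3 + 2*g^2 - 2*g - 4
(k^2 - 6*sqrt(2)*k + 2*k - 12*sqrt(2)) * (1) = k^2 - 6*sqrt(2)*k + 2*k - 12*sqrt(2)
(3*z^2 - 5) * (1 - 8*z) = -24*z^3 + 3*z^2 + 40*z - 5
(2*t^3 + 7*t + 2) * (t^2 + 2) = 2*t^5 + 11*t^3 + 2*t^2 + 14*t + 4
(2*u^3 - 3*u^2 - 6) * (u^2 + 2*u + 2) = 2*u^5 + u^4 - 2*u^3 - 12*u^2 - 12*u - 12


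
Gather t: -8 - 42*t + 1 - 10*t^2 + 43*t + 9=-10*t^2 + t + 2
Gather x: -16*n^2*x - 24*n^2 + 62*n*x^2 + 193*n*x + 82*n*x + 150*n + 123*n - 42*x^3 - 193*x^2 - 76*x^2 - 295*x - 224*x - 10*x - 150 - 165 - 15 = -24*n^2 + 273*n - 42*x^3 + x^2*(62*n - 269) + x*(-16*n^2 + 275*n - 529) - 330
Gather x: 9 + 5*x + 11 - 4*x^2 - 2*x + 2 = -4*x^2 + 3*x + 22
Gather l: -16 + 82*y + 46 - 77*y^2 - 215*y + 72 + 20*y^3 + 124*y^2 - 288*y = 20*y^3 + 47*y^2 - 421*y + 102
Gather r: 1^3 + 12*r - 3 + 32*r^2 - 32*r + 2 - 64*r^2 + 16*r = -32*r^2 - 4*r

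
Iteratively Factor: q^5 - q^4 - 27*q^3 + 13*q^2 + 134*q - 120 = (q + 4)*(q^4 - 5*q^3 - 7*q^2 + 41*q - 30) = (q - 5)*(q + 4)*(q^3 - 7*q + 6) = (q - 5)*(q - 1)*(q + 4)*(q^2 + q - 6) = (q - 5)*(q - 2)*(q - 1)*(q + 4)*(q + 3)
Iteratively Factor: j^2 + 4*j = (j)*(j + 4)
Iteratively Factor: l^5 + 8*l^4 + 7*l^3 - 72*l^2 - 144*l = (l - 3)*(l^4 + 11*l^3 + 40*l^2 + 48*l) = l*(l - 3)*(l^3 + 11*l^2 + 40*l + 48) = l*(l - 3)*(l + 4)*(l^2 + 7*l + 12) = l*(l - 3)*(l + 3)*(l + 4)*(l + 4)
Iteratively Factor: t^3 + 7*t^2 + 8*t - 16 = (t - 1)*(t^2 + 8*t + 16) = (t - 1)*(t + 4)*(t + 4)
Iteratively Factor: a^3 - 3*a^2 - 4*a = (a - 4)*(a^2 + a) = (a - 4)*(a + 1)*(a)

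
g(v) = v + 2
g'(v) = 1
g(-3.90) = -1.90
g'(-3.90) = 1.00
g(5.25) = 7.25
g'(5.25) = 1.00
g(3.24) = 5.24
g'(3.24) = 1.00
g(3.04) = 5.04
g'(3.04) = 1.00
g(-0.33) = 1.67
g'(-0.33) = 1.00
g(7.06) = 9.06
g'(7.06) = 1.00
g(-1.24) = 0.76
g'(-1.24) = 1.00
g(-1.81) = 0.19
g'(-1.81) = 1.00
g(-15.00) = -13.00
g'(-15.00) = 1.00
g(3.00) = 5.00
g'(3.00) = 1.00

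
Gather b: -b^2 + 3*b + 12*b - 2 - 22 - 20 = -b^2 + 15*b - 44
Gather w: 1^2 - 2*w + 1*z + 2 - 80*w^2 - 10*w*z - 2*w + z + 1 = -80*w^2 + w*(-10*z - 4) + 2*z + 4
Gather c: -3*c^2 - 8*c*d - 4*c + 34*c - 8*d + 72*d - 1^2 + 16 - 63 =-3*c^2 + c*(30 - 8*d) + 64*d - 48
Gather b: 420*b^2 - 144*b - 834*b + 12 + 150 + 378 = 420*b^2 - 978*b + 540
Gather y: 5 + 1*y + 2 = y + 7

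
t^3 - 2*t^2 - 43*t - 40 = (t - 8)*(t + 1)*(t + 5)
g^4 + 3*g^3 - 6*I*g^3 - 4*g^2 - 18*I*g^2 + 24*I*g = g*(g - 1)*(g + 4)*(g - 6*I)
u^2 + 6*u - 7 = (u - 1)*(u + 7)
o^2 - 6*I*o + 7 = (o - 7*I)*(o + I)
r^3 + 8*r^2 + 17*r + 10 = (r + 1)*(r + 2)*(r + 5)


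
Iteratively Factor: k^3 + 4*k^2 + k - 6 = (k + 3)*(k^2 + k - 2) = (k + 2)*(k + 3)*(k - 1)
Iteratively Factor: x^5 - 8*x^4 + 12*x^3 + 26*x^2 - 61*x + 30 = (x - 1)*(x^4 - 7*x^3 + 5*x^2 + 31*x - 30) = (x - 1)^2*(x^3 - 6*x^2 - x + 30) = (x - 1)^2*(x + 2)*(x^2 - 8*x + 15) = (x - 3)*(x - 1)^2*(x + 2)*(x - 5)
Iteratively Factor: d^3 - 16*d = (d + 4)*(d^2 - 4*d) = (d - 4)*(d + 4)*(d)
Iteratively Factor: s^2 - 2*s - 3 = (s - 3)*(s + 1)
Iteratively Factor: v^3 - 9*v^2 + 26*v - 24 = (v - 4)*(v^2 - 5*v + 6) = (v - 4)*(v - 3)*(v - 2)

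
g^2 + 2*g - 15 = (g - 3)*(g + 5)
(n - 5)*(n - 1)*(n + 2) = n^3 - 4*n^2 - 7*n + 10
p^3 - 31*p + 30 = (p - 5)*(p - 1)*(p + 6)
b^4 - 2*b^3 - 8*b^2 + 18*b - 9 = (b - 3)*(b - 1)^2*(b + 3)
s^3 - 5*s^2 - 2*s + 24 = (s - 4)*(s - 3)*(s + 2)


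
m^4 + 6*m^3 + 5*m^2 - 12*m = m*(m - 1)*(m + 3)*(m + 4)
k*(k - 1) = k^2 - k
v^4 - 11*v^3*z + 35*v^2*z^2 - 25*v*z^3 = v*(v - 5*z)^2*(v - z)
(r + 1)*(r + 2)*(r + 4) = r^3 + 7*r^2 + 14*r + 8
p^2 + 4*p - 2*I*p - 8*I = (p + 4)*(p - 2*I)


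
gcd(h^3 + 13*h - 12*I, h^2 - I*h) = h - I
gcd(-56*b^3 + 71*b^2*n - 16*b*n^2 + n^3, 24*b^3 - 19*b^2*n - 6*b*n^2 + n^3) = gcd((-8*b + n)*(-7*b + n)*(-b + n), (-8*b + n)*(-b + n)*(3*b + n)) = 8*b^2 - 9*b*n + n^2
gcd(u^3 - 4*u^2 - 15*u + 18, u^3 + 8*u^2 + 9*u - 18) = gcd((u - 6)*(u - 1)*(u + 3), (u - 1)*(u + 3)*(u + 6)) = u^2 + 2*u - 3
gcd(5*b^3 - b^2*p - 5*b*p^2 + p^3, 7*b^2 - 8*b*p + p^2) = -b + p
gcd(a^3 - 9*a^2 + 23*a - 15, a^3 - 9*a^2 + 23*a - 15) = a^3 - 9*a^2 + 23*a - 15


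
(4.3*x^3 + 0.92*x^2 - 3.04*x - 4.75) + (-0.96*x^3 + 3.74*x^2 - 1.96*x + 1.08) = 3.34*x^3 + 4.66*x^2 - 5.0*x - 3.67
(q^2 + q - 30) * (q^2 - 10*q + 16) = q^4 - 9*q^3 - 24*q^2 + 316*q - 480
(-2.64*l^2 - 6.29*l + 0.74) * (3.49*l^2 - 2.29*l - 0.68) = -9.2136*l^4 - 15.9065*l^3 + 18.7819*l^2 + 2.5826*l - 0.5032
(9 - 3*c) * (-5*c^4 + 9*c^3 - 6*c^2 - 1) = 15*c^5 - 72*c^4 + 99*c^3 - 54*c^2 + 3*c - 9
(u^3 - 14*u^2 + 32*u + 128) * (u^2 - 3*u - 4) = u^5 - 17*u^4 + 70*u^3 + 88*u^2 - 512*u - 512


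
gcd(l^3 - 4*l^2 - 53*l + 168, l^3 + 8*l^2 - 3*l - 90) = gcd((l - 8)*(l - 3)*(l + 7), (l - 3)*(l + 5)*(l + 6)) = l - 3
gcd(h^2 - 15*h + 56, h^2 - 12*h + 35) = h - 7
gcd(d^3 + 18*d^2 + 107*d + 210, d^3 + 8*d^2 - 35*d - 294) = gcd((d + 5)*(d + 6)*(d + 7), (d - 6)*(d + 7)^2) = d + 7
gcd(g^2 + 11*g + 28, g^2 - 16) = g + 4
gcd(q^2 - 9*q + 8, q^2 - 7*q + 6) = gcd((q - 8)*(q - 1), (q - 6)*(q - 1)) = q - 1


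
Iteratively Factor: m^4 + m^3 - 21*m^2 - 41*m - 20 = (m + 1)*(m^3 - 21*m - 20) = (m + 1)^2*(m^2 - m - 20) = (m - 5)*(m + 1)^2*(m + 4)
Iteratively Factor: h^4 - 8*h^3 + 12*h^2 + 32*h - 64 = (h + 2)*(h^3 - 10*h^2 + 32*h - 32) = (h - 2)*(h + 2)*(h^2 - 8*h + 16) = (h - 4)*(h - 2)*(h + 2)*(h - 4)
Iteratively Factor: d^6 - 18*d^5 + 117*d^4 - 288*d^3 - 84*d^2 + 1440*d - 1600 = (d - 5)*(d^5 - 13*d^4 + 52*d^3 - 28*d^2 - 224*d + 320) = (d - 5)*(d + 2)*(d^4 - 15*d^3 + 82*d^2 - 192*d + 160) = (d - 5)^2*(d + 2)*(d^3 - 10*d^2 + 32*d - 32) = (d - 5)^2*(d - 4)*(d + 2)*(d^2 - 6*d + 8) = (d - 5)^2*(d - 4)*(d - 2)*(d + 2)*(d - 4)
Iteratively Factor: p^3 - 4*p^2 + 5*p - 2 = (p - 1)*(p^2 - 3*p + 2) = (p - 1)^2*(p - 2)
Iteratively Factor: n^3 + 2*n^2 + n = (n + 1)*(n^2 + n) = n*(n + 1)*(n + 1)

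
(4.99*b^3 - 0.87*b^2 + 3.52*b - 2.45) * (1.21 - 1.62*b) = -8.0838*b^4 + 7.4473*b^3 - 6.7551*b^2 + 8.2282*b - 2.9645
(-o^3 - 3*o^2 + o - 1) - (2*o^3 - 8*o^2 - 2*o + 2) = -3*o^3 + 5*o^2 + 3*o - 3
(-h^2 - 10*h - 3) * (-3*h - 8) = 3*h^3 + 38*h^2 + 89*h + 24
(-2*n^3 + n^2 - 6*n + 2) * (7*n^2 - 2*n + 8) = -14*n^5 + 11*n^4 - 60*n^3 + 34*n^2 - 52*n + 16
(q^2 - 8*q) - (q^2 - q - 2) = 2 - 7*q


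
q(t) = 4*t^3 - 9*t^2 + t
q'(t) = 12*t^2 - 18*t + 1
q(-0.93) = -11.93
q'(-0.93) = 28.12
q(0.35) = -0.58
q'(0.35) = -3.83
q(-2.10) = -78.83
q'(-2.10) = 91.72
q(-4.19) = -456.44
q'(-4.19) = 287.09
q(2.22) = 1.63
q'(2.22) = 20.18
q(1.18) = -4.78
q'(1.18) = -3.53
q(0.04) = 0.03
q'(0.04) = 0.30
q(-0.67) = -5.91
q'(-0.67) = 18.45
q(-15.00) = -15540.00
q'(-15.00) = 2971.00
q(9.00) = 2196.00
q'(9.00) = 811.00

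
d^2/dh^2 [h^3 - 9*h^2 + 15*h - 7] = 6*h - 18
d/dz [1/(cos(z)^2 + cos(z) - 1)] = (2*cos(z) + 1)*sin(z)/(-sin(z)^2 + cos(z))^2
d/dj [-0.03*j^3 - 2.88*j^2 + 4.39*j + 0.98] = -0.09*j^2 - 5.76*j + 4.39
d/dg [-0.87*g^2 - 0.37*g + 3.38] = -1.74*g - 0.37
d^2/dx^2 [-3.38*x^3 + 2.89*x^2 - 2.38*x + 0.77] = 5.78 - 20.28*x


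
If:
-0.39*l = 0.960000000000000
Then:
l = -2.46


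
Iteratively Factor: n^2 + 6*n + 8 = (n + 2)*(n + 4)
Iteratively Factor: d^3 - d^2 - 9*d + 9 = (d + 3)*(d^2 - 4*d + 3) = (d - 3)*(d + 3)*(d - 1)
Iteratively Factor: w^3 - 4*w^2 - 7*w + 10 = (w - 1)*(w^2 - 3*w - 10) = (w - 1)*(w + 2)*(w - 5)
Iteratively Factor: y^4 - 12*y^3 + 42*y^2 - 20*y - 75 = (y - 3)*(y^3 - 9*y^2 + 15*y + 25) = (y - 5)*(y - 3)*(y^2 - 4*y - 5) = (y - 5)*(y - 3)*(y + 1)*(y - 5)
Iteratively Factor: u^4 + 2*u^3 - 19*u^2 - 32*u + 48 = (u + 3)*(u^3 - u^2 - 16*u + 16) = (u - 4)*(u + 3)*(u^2 + 3*u - 4) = (u - 4)*(u + 3)*(u + 4)*(u - 1)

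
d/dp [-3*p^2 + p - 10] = 1 - 6*p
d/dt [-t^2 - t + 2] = -2*t - 1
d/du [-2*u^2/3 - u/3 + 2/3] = -4*u/3 - 1/3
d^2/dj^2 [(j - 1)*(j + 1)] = 2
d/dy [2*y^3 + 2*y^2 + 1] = 2*y*(3*y + 2)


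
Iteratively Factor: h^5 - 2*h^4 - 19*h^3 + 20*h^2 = (h - 1)*(h^4 - h^3 - 20*h^2) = h*(h - 1)*(h^3 - h^2 - 20*h) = h*(h - 5)*(h - 1)*(h^2 + 4*h) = h^2*(h - 5)*(h - 1)*(h + 4)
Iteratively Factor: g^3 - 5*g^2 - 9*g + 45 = (g + 3)*(g^2 - 8*g + 15) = (g - 3)*(g + 3)*(g - 5)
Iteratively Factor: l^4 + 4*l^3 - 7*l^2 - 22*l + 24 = (l + 3)*(l^3 + l^2 - 10*l + 8) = (l - 1)*(l + 3)*(l^2 + 2*l - 8) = (l - 2)*(l - 1)*(l + 3)*(l + 4)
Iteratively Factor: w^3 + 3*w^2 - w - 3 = (w + 3)*(w^2 - 1) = (w - 1)*(w + 3)*(w + 1)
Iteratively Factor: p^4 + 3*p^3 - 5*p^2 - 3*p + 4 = (p + 1)*(p^3 + 2*p^2 - 7*p + 4) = (p + 1)*(p + 4)*(p^2 - 2*p + 1) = (p - 1)*(p + 1)*(p + 4)*(p - 1)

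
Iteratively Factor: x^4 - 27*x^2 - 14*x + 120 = (x - 2)*(x^3 + 2*x^2 - 23*x - 60) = (x - 2)*(x + 4)*(x^2 - 2*x - 15) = (x - 5)*(x - 2)*(x + 4)*(x + 3)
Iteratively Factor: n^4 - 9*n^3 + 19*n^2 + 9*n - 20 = (n - 1)*(n^3 - 8*n^2 + 11*n + 20) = (n - 5)*(n - 1)*(n^2 - 3*n - 4) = (n - 5)*(n - 1)*(n + 1)*(n - 4)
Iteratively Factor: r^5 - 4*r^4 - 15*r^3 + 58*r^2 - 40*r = (r - 5)*(r^4 + r^3 - 10*r^2 + 8*r) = (r - 5)*(r - 1)*(r^3 + 2*r^2 - 8*r) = (r - 5)*(r - 1)*(r + 4)*(r^2 - 2*r) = r*(r - 5)*(r - 1)*(r + 4)*(r - 2)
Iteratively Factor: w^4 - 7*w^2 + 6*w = (w + 3)*(w^3 - 3*w^2 + 2*w) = (w - 1)*(w + 3)*(w^2 - 2*w) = w*(w - 1)*(w + 3)*(w - 2)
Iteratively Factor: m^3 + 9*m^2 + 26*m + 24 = (m + 3)*(m^2 + 6*m + 8) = (m + 2)*(m + 3)*(m + 4)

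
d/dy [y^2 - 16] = 2*y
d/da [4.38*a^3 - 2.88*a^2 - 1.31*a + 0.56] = 13.14*a^2 - 5.76*a - 1.31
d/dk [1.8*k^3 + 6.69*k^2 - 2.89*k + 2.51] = 5.4*k^2 + 13.38*k - 2.89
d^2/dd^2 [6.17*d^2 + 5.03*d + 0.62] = 12.3400000000000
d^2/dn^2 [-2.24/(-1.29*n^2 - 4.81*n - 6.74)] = (-7.455168*n^2 - 27.797952*n + 2.24*(2.58*n + 4.81)*(5.16*n + 9.62) - 38.951808)/(1.29*n^2 + 4.81*n + 6.74)^3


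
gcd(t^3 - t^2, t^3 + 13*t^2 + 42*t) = t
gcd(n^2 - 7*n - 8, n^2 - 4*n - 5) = n + 1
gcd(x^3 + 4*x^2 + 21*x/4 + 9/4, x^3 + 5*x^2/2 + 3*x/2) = x^2 + 5*x/2 + 3/2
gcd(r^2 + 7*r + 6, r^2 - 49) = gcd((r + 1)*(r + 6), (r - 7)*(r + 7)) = 1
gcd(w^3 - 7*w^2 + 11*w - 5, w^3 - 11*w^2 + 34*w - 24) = w - 1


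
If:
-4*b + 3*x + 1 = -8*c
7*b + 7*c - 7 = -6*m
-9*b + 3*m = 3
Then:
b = 7*x/76 + 5/76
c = -25*x/76 - 7/76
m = 21*x/76 + 91/76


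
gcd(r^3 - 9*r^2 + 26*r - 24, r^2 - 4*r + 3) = r - 3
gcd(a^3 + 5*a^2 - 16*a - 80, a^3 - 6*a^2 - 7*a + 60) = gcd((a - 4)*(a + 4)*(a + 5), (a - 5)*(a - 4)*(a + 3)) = a - 4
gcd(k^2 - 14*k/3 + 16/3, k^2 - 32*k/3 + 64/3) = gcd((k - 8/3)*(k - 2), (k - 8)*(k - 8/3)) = k - 8/3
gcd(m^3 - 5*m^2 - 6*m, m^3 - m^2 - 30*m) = m^2 - 6*m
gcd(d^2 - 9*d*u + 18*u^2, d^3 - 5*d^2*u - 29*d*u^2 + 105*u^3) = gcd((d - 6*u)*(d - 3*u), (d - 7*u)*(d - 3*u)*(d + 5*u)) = -d + 3*u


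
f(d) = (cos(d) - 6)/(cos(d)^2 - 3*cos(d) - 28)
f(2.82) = 0.29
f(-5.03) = 0.20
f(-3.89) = 0.27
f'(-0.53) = -0.02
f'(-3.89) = 0.06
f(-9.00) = 0.28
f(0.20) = 0.17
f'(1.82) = 0.06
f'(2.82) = 0.03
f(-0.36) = 0.17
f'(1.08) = 0.04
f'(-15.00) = -0.06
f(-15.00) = 0.27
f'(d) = (2*sin(d)*cos(d) - 3*sin(d))*(cos(d) - 6)/(cos(d)^2 - 3*cos(d) - 28)^2 - sin(d)/(cos(d)^2 - 3*cos(d) - 28)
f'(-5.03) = 0.05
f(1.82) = 0.23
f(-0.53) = 0.17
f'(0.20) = 0.01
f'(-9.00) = -0.04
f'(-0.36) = -0.01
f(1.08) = 0.19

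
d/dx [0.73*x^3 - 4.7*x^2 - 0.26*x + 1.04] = 2.19*x^2 - 9.4*x - 0.26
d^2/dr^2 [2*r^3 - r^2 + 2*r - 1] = 12*r - 2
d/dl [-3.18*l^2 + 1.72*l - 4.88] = 1.72 - 6.36*l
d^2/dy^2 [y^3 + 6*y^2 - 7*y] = 6*y + 12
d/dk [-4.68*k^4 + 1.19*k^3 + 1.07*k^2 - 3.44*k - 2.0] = -18.72*k^3 + 3.57*k^2 + 2.14*k - 3.44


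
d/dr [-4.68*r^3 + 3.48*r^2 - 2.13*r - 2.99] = -14.04*r^2 + 6.96*r - 2.13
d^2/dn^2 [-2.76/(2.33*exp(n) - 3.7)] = (-14.983764*exp(n) - 23.79396)*exp(n)/(2.33*exp(n) - 3.7)^3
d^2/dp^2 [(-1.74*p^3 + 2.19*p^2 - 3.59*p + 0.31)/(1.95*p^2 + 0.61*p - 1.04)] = (-7.105427357601e-15*p^5 - 7.105427357601e-15*p^4 - 40.864308*p^3 + 40.343706*p^2 - 52.762554*p + 1.670478)/(7.414875*p^6 + 6.958575*p^5 - 9.687015*p^4 - 7.195499*p^3 + 5.166408*p^2 + 1.979328*p - 1.124864)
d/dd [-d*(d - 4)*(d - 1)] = -3*d^2 + 10*d - 4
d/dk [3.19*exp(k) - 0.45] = 3.19*exp(k)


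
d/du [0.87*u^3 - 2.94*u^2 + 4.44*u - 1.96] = 2.61*u^2 - 5.88*u + 4.44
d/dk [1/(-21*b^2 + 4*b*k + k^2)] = 2*(-2*b - k)/(-21*b^2 + 4*b*k + k^2)^2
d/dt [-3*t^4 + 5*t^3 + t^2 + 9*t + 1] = -12*t^3 + 15*t^2 + 2*t + 9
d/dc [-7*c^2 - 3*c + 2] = -14*c - 3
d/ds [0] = 0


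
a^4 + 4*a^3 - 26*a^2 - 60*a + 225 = (a - 3)^2*(a + 5)^2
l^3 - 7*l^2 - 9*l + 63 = (l - 7)*(l - 3)*(l + 3)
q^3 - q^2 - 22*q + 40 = (q - 4)*(q - 2)*(q + 5)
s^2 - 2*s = s*(s - 2)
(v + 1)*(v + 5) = v^2 + 6*v + 5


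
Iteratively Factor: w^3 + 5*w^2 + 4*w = (w + 4)*(w^2 + w) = (w + 1)*(w + 4)*(w)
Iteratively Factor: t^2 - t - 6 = (t + 2)*(t - 3)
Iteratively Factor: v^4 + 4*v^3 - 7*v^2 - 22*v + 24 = (v + 3)*(v^3 + v^2 - 10*v + 8) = (v - 2)*(v + 3)*(v^2 + 3*v - 4) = (v - 2)*(v + 3)*(v + 4)*(v - 1)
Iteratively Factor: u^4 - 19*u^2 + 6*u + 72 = (u - 3)*(u^3 + 3*u^2 - 10*u - 24) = (u - 3)^2*(u^2 + 6*u + 8) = (u - 3)^2*(u + 4)*(u + 2)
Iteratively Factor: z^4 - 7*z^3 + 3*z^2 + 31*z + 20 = (z + 1)*(z^3 - 8*z^2 + 11*z + 20) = (z - 5)*(z + 1)*(z^2 - 3*z - 4) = (z - 5)*(z + 1)^2*(z - 4)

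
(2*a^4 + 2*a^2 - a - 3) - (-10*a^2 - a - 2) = 2*a^4 + 12*a^2 - 1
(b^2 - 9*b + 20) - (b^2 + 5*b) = 20 - 14*b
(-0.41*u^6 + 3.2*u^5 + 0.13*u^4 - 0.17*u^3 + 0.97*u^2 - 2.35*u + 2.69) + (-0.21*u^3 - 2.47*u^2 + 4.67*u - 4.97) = -0.41*u^6 + 3.2*u^5 + 0.13*u^4 - 0.38*u^3 - 1.5*u^2 + 2.32*u - 2.28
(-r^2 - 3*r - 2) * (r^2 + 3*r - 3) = -r^4 - 6*r^3 - 8*r^2 + 3*r + 6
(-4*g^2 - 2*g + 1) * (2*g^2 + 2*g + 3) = -8*g^4 - 12*g^3 - 14*g^2 - 4*g + 3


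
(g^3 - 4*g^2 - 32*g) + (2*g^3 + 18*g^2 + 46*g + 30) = 3*g^3 + 14*g^2 + 14*g + 30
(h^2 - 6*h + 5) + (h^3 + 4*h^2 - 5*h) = h^3 + 5*h^2 - 11*h + 5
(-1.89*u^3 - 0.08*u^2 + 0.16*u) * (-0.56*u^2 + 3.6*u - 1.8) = 1.0584*u^5 - 6.7592*u^4 + 3.0244*u^3 + 0.72*u^2 - 0.288*u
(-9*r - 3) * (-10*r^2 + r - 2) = 90*r^3 + 21*r^2 + 15*r + 6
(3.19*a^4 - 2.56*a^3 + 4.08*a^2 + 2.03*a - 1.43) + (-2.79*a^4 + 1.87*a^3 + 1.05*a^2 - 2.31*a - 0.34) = 0.4*a^4 - 0.69*a^3 + 5.13*a^2 - 0.28*a - 1.77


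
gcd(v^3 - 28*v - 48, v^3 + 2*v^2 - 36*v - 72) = v^2 - 4*v - 12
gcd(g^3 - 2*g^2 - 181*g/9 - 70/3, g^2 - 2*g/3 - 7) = g + 7/3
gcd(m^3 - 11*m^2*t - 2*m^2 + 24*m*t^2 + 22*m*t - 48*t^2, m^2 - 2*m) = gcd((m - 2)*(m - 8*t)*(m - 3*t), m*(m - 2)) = m - 2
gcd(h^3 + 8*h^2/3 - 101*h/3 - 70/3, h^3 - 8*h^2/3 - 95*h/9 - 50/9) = h^2 - 13*h/3 - 10/3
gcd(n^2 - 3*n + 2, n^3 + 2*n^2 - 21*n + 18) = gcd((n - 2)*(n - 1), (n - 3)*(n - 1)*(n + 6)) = n - 1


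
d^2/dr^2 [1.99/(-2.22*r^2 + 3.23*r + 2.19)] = (-19.615032*r^2 + 28.538988*r + 1.99*(4.44*r - 3.23)*(8.88*r - 6.46) + 19.349964)/(-2.22*r^2 + 3.23*r + 2.19)^3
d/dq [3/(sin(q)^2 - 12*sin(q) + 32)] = 6*(6 - sin(q))*cos(q)/(sin(q)^2 - 12*sin(q) + 32)^2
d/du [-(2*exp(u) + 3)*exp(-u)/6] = exp(-u)/2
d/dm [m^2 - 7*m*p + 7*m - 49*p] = 2*m - 7*p + 7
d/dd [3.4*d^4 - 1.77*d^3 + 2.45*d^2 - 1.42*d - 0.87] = 13.6*d^3 - 5.31*d^2 + 4.9*d - 1.42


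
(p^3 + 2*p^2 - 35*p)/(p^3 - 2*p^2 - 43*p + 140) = p/(p - 4)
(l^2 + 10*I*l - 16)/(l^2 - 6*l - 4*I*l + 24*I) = (l^2 + 10*I*l - 16)/(l^2 - 6*l - 4*I*l + 24*I)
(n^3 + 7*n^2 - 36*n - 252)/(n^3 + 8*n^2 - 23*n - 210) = (n - 6)/(n - 5)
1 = 1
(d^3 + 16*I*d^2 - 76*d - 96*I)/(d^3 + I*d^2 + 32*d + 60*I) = (d^2 + 14*I*d - 48)/(d^2 - I*d + 30)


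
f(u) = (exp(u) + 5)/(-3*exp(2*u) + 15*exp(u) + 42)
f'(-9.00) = 0.00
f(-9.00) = 0.12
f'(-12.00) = 0.00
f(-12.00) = 0.12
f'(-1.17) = -0.00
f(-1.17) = 0.11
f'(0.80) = 0.03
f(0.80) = 0.12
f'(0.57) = 0.01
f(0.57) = 0.11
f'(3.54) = 0.02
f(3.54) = -0.01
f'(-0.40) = -0.00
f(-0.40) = 0.11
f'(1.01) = 0.05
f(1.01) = 0.13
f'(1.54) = 0.37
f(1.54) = 0.21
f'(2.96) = 0.05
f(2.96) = -0.03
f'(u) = (exp(u) + 5)*(6*exp(2*u) - 15*exp(u))/(-3*exp(2*u) + 15*exp(u) + 42)^2 + exp(u)/(-3*exp(2*u) + 15*exp(u) + 42) = ((exp(u) + 5)*(2*exp(u) - 5) - exp(2*u) + 5*exp(u) + 14)*exp(u)/(3*(-exp(2*u) + 5*exp(u) + 14)^2)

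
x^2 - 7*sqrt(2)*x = x*(x - 7*sqrt(2))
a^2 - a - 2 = (a - 2)*(a + 1)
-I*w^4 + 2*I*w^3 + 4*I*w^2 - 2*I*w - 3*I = (w - 3)*(w - 1)*(w + 1)*(-I*w - I)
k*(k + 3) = k^2 + 3*k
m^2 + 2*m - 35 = (m - 5)*(m + 7)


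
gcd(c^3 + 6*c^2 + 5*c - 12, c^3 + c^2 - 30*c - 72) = c^2 + 7*c + 12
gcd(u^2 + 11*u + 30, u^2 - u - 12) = 1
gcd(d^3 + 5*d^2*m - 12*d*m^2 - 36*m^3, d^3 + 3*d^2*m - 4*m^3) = d + 2*m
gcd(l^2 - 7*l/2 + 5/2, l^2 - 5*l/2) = l - 5/2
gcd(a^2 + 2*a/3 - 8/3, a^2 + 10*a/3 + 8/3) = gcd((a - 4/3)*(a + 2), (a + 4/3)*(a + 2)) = a + 2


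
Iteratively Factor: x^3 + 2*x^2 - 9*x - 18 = (x - 3)*(x^2 + 5*x + 6) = (x - 3)*(x + 2)*(x + 3)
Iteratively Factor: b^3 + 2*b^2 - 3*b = (b)*(b^2 + 2*b - 3) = b*(b - 1)*(b + 3)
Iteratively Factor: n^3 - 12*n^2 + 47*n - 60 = (n - 4)*(n^2 - 8*n + 15) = (n - 4)*(n - 3)*(n - 5)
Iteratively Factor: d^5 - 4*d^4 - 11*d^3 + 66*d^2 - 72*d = (d - 2)*(d^4 - 2*d^3 - 15*d^2 + 36*d) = (d - 3)*(d - 2)*(d^3 + d^2 - 12*d) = (d - 3)*(d - 2)*(d + 4)*(d^2 - 3*d) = (d - 3)^2*(d - 2)*(d + 4)*(d)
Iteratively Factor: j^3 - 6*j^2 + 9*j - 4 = (j - 1)*(j^2 - 5*j + 4) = (j - 4)*(j - 1)*(j - 1)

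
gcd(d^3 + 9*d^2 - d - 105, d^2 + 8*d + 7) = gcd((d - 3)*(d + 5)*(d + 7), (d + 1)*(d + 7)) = d + 7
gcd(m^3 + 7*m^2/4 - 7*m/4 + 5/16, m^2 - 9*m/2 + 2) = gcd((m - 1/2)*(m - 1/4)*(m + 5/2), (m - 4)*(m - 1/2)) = m - 1/2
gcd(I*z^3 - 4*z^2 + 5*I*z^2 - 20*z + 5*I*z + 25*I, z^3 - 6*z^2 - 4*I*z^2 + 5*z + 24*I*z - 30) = 1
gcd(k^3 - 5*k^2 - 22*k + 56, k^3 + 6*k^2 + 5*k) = 1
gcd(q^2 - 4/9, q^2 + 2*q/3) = q + 2/3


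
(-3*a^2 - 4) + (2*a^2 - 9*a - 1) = -a^2 - 9*a - 5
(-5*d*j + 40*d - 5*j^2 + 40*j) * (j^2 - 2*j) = -5*d*j^3 + 50*d*j^2 - 80*d*j - 5*j^4 + 50*j^3 - 80*j^2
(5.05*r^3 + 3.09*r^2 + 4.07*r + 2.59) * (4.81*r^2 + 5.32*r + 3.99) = 24.2905*r^5 + 41.7289*r^4 + 56.165*r^3 + 46.4394*r^2 + 30.0181*r + 10.3341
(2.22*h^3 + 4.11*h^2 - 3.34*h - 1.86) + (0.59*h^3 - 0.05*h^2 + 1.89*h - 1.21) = 2.81*h^3 + 4.06*h^2 - 1.45*h - 3.07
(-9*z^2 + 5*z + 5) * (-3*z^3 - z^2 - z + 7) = 27*z^5 - 6*z^4 - 11*z^3 - 73*z^2 + 30*z + 35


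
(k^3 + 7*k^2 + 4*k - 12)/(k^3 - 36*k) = (k^2 + k - 2)/(k*(k - 6))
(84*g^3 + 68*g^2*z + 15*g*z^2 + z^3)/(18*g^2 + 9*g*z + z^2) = (14*g^2 + 9*g*z + z^2)/(3*g + z)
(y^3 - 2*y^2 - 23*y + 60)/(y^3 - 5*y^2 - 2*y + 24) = (y + 5)/(y + 2)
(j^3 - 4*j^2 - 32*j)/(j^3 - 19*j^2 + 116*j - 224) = j*(j + 4)/(j^2 - 11*j + 28)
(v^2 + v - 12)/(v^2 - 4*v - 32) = (v - 3)/(v - 8)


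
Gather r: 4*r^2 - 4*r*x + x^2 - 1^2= 4*r^2 - 4*r*x + x^2 - 1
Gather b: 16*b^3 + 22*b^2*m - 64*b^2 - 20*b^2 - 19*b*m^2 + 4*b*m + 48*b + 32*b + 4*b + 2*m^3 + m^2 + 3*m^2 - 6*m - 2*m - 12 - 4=16*b^3 + b^2*(22*m - 84) + b*(-19*m^2 + 4*m + 84) + 2*m^3 + 4*m^2 - 8*m - 16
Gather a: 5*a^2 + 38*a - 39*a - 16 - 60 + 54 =5*a^2 - a - 22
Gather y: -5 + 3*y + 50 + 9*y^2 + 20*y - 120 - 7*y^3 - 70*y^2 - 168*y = -7*y^3 - 61*y^2 - 145*y - 75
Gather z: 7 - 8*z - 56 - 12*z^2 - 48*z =-12*z^2 - 56*z - 49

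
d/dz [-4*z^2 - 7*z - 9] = -8*z - 7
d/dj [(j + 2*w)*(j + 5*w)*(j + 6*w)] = 3*j^2 + 26*j*w + 52*w^2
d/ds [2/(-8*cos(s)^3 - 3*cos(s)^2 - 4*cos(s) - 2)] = 4*(12*sin(s)^2 - 3*cos(s) - 14)*sin(s)/(8*cos(s)^3 + 3*cos(s)^2 + 4*cos(s) + 2)^2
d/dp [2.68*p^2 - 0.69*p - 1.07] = 5.36*p - 0.69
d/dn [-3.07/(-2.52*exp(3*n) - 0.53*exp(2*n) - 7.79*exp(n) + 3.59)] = (-23.2092*exp(2*n) - 3.2542*exp(n) - 23.9153)*exp(n)/(2.52*exp(3*n) + 0.53*exp(2*n) + 7.79*exp(n) - 3.59)^2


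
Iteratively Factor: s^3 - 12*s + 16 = (s + 4)*(s^2 - 4*s + 4) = (s - 2)*(s + 4)*(s - 2)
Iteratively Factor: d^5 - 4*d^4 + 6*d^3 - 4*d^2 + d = (d)*(d^4 - 4*d^3 + 6*d^2 - 4*d + 1) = d*(d - 1)*(d^3 - 3*d^2 + 3*d - 1) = d*(d - 1)^2*(d^2 - 2*d + 1) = d*(d - 1)^3*(d - 1)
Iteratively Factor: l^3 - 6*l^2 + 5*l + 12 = (l + 1)*(l^2 - 7*l + 12) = (l - 3)*(l + 1)*(l - 4)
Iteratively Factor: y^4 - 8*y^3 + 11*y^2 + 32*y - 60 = (y - 5)*(y^3 - 3*y^2 - 4*y + 12) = (y - 5)*(y + 2)*(y^2 - 5*y + 6) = (y - 5)*(y - 3)*(y + 2)*(y - 2)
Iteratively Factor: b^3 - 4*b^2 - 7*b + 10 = (b - 5)*(b^2 + b - 2) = (b - 5)*(b - 1)*(b + 2)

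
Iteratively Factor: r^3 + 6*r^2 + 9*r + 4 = (r + 1)*(r^2 + 5*r + 4) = (r + 1)^2*(r + 4)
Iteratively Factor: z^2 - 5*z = (z)*(z - 5)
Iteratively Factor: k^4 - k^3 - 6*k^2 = (k + 2)*(k^3 - 3*k^2) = (k - 3)*(k + 2)*(k^2) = k*(k - 3)*(k + 2)*(k)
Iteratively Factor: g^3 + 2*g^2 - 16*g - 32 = (g - 4)*(g^2 + 6*g + 8) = (g - 4)*(g + 4)*(g + 2)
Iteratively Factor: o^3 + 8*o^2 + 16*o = (o + 4)*(o^2 + 4*o) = (o + 4)^2*(o)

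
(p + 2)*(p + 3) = p^2 + 5*p + 6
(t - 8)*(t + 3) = t^2 - 5*t - 24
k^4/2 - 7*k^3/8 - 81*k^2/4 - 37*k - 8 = (k/2 + 1)*(k - 8)*(k + 1/4)*(k + 4)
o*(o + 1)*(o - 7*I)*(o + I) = o^4 + o^3 - 6*I*o^3 + 7*o^2 - 6*I*o^2 + 7*o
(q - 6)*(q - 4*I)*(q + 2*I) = q^3 - 6*q^2 - 2*I*q^2 + 8*q + 12*I*q - 48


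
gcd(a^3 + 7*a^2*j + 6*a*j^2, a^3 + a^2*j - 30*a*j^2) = a^2 + 6*a*j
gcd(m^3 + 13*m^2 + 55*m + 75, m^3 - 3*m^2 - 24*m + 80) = m + 5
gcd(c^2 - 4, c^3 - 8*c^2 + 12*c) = c - 2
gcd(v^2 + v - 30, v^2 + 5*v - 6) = v + 6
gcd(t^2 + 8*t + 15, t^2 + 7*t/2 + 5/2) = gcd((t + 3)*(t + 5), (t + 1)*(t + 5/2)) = 1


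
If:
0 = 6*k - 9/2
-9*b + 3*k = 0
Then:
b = 1/4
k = 3/4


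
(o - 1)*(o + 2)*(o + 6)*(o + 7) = o^4 + 14*o^3 + 53*o^2 + 16*o - 84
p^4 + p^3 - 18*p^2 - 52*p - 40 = (p - 5)*(p + 2)^3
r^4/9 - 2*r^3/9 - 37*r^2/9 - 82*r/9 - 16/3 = (r/3 + 1/3)*(r/3 + 1)*(r - 8)*(r + 2)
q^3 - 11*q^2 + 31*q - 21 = (q - 7)*(q - 3)*(q - 1)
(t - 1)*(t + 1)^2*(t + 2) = t^4 + 3*t^3 + t^2 - 3*t - 2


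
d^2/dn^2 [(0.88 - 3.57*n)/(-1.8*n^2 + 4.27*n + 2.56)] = ((33.6558 - 38.556*n)*(-1.8*n^2 + 4.27*n + 2.56) - (3.57*n - 0.88)*(3.6*n - 4.27)*(7.2*n - 8.54))/(-1.8*n^2 + 4.27*n + 2.56)^3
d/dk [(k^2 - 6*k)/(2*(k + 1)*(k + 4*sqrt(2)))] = (k*(6 - k)*(k + 1) + k*(6 - k)*(k + 4*sqrt(2)) + 2*(k - 3)*(k + 1)*(k + 4*sqrt(2)))/(2*(k + 1)^2*(k + 4*sqrt(2))^2)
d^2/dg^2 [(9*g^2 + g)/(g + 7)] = 868/(g^3 + 21*g^2 + 147*g + 343)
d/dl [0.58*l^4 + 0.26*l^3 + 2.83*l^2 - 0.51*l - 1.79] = 2.32*l^3 + 0.78*l^2 + 5.66*l - 0.51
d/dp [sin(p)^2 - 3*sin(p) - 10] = (2*sin(p) - 3)*cos(p)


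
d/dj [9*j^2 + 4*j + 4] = 18*j + 4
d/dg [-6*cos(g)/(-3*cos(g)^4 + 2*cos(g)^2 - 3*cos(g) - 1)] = 6*(9*sin(g)^4 - 16*sin(g)^2 + 6)*sin(g)/(3*cos(g)^4 - 2*cos(g)^2 + 3*cos(g) + 1)^2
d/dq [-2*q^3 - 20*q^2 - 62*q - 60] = -6*q^2 - 40*q - 62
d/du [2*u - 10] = 2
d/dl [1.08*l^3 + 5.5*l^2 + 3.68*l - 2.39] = 3.24*l^2 + 11.0*l + 3.68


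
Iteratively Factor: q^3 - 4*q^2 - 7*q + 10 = (q + 2)*(q^2 - 6*q + 5) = (q - 5)*(q + 2)*(q - 1)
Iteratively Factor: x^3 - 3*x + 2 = (x + 2)*(x^2 - 2*x + 1) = (x - 1)*(x + 2)*(x - 1)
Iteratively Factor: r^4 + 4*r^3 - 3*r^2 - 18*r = (r - 2)*(r^3 + 6*r^2 + 9*r) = (r - 2)*(r + 3)*(r^2 + 3*r) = r*(r - 2)*(r + 3)*(r + 3)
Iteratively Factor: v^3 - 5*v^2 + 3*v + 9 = (v - 3)*(v^2 - 2*v - 3) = (v - 3)^2*(v + 1)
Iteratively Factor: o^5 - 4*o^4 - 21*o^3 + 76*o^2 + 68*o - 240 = (o + 2)*(o^4 - 6*o^3 - 9*o^2 + 94*o - 120) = (o - 2)*(o + 2)*(o^3 - 4*o^2 - 17*o + 60) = (o - 3)*(o - 2)*(o + 2)*(o^2 - o - 20) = (o - 3)*(o - 2)*(o + 2)*(o + 4)*(o - 5)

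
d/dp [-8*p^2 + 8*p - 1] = 8 - 16*p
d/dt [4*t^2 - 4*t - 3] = 8*t - 4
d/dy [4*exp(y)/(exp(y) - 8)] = -32*exp(y)/(exp(2*y) - 16*exp(y) + 64)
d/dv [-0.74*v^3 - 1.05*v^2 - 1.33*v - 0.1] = -2.22*v^2 - 2.1*v - 1.33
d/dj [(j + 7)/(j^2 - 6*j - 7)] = (j^2 - 6*j - 2*(j - 3)*(j + 7) - 7)/(-j^2 + 6*j + 7)^2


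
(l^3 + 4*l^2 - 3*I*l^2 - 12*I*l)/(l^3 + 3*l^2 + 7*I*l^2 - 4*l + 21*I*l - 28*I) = l*(l - 3*I)/(l^2 + l*(-1 + 7*I) - 7*I)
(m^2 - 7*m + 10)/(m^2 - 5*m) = (m - 2)/m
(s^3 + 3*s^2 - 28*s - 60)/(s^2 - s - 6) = (s^2 + s - 30)/(s - 3)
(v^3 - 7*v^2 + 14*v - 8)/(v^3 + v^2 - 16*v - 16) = (v^2 - 3*v + 2)/(v^2 + 5*v + 4)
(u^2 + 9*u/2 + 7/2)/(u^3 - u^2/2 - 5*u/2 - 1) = (2*u + 7)/(2*u^2 - 3*u - 2)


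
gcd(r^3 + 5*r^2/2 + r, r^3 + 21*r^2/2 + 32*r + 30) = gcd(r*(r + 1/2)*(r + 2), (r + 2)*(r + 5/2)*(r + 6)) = r + 2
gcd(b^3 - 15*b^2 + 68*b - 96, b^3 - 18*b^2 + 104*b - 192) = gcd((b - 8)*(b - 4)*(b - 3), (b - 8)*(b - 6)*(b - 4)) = b^2 - 12*b + 32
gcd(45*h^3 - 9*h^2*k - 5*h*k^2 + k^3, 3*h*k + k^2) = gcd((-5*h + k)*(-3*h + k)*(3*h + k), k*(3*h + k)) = 3*h + k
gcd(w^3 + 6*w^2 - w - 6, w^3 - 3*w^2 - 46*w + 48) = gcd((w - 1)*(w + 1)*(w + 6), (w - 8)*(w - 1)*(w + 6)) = w^2 + 5*w - 6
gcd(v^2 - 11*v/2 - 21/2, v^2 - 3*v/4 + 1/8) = 1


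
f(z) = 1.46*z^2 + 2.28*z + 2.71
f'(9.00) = 28.56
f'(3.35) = 12.06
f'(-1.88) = -3.21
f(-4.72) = 24.47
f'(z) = 2.92*z + 2.28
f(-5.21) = 30.46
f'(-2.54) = -5.14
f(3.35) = 26.73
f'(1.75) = 7.39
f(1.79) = 11.47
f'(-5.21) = -12.93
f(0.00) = 2.71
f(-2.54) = 6.34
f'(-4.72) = -11.50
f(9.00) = 141.49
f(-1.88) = 3.58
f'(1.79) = 7.51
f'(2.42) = 9.35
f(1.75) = 11.17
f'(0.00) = 2.28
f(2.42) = 16.78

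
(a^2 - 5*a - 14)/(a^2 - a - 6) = (a - 7)/(a - 3)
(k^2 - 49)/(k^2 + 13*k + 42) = (k - 7)/(k + 6)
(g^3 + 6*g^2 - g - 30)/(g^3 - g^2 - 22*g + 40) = (g + 3)/(g - 4)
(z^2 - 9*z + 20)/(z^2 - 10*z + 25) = (z - 4)/(z - 5)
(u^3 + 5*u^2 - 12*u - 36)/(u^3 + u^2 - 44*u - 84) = (u - 3)/(u - 7)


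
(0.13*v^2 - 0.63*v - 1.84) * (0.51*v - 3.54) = 0.0663*v^3 - 0.7815*v^2 + 1.2918*v + 6.5136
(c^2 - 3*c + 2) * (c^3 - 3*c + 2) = c^5 - 3*c^4 - c^3 + 11*c^2 - 12*c + 4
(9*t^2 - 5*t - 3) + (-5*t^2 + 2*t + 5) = 4*t^2 - 3*t + 2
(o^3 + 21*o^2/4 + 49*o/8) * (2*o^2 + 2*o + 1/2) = 2*o^5 + 25*o^4/2 + 93*o^3/4 + 119*o^2/8 + 49*o/16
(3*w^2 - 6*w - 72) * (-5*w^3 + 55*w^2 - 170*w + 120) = -15*w^5 + 195*w^4 - 480*w^3 - 2580*w^2 + 11520*w - 8640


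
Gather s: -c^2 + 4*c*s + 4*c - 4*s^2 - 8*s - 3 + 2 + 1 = -c^2 + 4*c - 4*s^2 + s*(4*c - 8)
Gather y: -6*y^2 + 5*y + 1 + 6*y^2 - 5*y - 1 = 0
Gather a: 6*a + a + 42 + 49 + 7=7*a + 98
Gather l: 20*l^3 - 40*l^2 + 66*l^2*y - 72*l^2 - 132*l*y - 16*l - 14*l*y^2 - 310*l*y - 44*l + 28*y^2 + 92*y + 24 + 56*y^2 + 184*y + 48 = 20*l^3 + l^2*(66*y - 112) + l*(-14*y^2 - 442*y - 60) + 84*y^2 + 276*y + 72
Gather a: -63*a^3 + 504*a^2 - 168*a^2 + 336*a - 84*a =-63*a^3 + 336*a^2 + 252*a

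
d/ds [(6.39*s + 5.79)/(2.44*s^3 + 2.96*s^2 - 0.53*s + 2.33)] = (-31.1832*s^3 - 61.2972*s^2 - 34.2768*s + 17.9574)/(5.9536*s^6 + 14.4448*s^5 + 6.1752*s^4 + 8.2328*s^3 + 14.0745*s^2 - 2.4698*s + 5.4289)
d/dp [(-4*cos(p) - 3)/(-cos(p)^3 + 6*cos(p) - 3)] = 4*(-111*sin(p) + 8*sin(2*p) + 9*sin(3*p) + 4*sin(4*p))/(21*cos(p) - cos(3*p) - 12)^2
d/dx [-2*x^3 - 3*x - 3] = -6*x^2 - 3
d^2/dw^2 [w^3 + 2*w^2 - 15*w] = 6*w + 4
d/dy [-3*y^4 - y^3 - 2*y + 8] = -12*y^3 - 3*y^2 - 2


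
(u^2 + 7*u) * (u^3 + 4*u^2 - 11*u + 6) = u^5 + 11*u^4 + 17*u^3 - 71*u^2 + 42*u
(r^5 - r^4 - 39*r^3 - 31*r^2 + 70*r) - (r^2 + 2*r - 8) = r^5 - r^4 - 39*r^3 - 32*r^2 + 68*r + 8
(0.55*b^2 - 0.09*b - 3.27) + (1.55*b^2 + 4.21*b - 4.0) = 2.1*b^2 + 4.12*b - 7.27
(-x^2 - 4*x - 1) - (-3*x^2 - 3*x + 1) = 2*x^2 - x - 2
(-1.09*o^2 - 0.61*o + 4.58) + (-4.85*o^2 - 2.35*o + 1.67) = -5.94*o^2 - 2.96*o + 6.25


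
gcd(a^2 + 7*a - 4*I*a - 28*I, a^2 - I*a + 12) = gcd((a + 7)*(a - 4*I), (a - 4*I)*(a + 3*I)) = a - 4*I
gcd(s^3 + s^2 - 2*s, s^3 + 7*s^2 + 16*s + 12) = s + 2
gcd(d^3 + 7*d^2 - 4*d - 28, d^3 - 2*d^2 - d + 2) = d - 2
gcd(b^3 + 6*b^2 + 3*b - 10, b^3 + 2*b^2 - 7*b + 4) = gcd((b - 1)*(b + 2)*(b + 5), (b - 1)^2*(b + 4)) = b - 1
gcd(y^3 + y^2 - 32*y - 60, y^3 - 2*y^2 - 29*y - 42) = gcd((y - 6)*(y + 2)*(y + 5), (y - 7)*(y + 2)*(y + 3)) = y + 2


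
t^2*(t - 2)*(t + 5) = t^4 + 3*t^3 - 10*t^2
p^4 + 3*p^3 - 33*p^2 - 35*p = p*(p - 5)*(p + 1)*(p + 7)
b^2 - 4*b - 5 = (b - 5)*(b + 1)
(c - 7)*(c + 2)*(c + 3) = c^3 - 2*c^2 - 29*c - 42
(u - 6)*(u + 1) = u^2 - 5*u - 6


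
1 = 1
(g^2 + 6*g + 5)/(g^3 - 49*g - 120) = (g + 1)/(g^2 - 5*g - 24)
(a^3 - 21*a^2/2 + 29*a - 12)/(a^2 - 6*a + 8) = (a^2 - 13*a/2 + 3)/(a - 2)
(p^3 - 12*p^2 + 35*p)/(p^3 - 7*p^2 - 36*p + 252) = p*(p - 5)/(p^2 - 36)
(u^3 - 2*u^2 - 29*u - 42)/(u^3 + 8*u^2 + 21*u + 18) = (u - 7)/(u + 3)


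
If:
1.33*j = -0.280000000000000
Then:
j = -0.21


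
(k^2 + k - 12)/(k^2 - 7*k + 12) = (k + 4)/(k - 4)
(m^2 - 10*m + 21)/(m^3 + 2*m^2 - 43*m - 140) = (m - 3)/(m^2 + 9*m + 20)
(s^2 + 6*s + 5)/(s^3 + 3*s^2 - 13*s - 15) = 1/(s - 3)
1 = 1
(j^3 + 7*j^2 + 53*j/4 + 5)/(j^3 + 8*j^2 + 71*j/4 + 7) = (2*j + 5)/(2*j + 7)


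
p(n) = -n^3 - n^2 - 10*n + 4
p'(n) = -3*n^2 - 2*n - 10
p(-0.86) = 12.50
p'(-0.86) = -10.50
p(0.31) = 0.77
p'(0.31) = -10.91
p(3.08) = -65.50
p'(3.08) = -44.62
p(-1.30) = 17.51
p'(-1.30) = -12.47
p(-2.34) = 34.74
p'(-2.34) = -21.75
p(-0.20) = 5.97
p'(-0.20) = -9.72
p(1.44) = -15.46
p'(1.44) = -19.10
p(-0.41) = 8.00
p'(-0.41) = -9.68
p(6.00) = -308.00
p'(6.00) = -130.00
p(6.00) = -308.00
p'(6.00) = -130.00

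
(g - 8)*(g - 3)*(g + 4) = g^3 - 7*g^2 - 20*g + 96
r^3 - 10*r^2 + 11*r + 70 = (r - 7)*(r - 5)*(r + 2)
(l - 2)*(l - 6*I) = l^2 - 2*l - 6*I*l + 12*I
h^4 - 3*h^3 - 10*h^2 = h^2*(h - 5)*(h + 2)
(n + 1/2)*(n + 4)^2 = n^3 + 17*n^2/2 + 20*n + 8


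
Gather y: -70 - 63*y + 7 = -63*y - 63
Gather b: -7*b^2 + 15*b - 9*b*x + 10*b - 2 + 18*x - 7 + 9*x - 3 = -7*b^2 + b*(25 - 9*x) + 27*x - 12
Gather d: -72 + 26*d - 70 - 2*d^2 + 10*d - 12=-2*d^2 + 36*d - 154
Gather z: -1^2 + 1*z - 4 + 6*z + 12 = 7*z + 7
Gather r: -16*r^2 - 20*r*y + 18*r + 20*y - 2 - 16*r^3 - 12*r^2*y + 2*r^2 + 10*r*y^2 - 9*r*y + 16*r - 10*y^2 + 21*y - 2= -16*r^3 + r^2*(-12*y - 14) + r*(10*y^2 - 29*y + 34) - 10*y^2 + 41*y - 4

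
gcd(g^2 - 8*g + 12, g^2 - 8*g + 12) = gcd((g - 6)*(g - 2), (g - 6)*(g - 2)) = g^2 - 8*g + 12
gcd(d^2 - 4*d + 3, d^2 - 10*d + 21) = d - 3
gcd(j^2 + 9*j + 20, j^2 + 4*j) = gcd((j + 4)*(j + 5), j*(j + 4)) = j + 4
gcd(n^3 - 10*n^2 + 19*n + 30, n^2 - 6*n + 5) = n - 5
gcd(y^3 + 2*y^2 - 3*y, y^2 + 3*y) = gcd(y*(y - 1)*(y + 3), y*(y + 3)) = y^2 + 3*y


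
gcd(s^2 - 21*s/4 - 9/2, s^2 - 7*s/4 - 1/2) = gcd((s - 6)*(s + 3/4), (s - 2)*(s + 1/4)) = 1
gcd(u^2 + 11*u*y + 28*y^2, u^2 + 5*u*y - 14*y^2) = u + 7*y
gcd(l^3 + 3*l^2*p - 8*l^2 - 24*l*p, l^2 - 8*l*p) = l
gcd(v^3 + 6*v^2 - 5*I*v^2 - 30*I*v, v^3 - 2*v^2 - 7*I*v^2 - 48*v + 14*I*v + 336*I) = v + 6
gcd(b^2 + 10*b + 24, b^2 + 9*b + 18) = b + 6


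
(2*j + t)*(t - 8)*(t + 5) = 2*j*t^2 - 6*j*t - 80*j + t^3 - 3*t^2 - 40*t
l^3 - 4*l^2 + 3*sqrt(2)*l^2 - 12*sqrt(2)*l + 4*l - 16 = (l - 4)*(l + sqrt(2))*(l + 2*sqrt(2))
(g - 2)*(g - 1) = g^2 - 3*g + 2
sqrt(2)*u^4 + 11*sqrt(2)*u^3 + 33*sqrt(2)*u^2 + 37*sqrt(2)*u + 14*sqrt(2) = (u + 1)*(u + 2)*(u + 7)*(sqrt(2)*u + sqrt(2))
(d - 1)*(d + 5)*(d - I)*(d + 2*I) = d^4 + 4*d^3 + I*d^3 - 3*d^2 + 4*I*d^2 + 8*d - 5*I*d - 10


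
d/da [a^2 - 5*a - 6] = 2*a - 5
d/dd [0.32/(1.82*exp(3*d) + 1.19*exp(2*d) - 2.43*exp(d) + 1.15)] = (-1.7472*exp(2*d) - 0.7616*exp(d) + 0.7776)*exp(d)/(1.82*exp(3*d) + 1.19*exp(2*d) - 2.43*exp(d) + 1.15)^2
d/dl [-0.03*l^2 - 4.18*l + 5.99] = -0.06*l - 4.18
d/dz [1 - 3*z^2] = -6*z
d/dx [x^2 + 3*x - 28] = 2*x + 3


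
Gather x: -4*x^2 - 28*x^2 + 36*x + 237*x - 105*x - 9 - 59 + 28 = -32*x^2 + 168*x - 40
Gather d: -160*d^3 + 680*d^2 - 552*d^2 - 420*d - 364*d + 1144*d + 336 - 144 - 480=-160*d^3 + 128*d^2 + 360*d - 288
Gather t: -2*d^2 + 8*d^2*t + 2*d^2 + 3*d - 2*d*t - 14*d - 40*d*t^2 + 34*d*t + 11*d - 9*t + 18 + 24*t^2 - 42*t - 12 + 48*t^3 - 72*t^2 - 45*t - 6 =48*t^3 + t^2*(-40*d - 48) + t*(8*d^2 + 32*d - 96)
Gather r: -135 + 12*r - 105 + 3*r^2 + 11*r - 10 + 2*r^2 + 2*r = 5*r^2 + 25*r - 250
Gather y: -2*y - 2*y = -4*y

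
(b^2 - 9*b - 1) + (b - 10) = b^2 - 8*b - 11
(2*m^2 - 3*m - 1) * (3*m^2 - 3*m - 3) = 6*m^4 - 15*m^3 + 12*m + 3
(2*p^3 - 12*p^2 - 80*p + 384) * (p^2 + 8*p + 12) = 2*p^5 + 4*p^4 - 152*p^3 - 400*p^2 + 2112*p + 4608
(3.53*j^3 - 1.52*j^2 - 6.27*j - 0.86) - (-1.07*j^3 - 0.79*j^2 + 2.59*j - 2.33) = 4.6*j^3 - 0.73*j^2 - 8.86*j + 1.47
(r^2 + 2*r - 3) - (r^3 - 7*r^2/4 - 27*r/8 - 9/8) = -r^3 + 11*r^2/4 + 43*r/8 - 15/8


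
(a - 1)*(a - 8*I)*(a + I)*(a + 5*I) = a^4 - a^3 - 2*I*a^3 + 43*a^2 + 2*I*a^2 - 43*a + 40*I*a - 40*I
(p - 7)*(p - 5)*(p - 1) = p^3 - 13*p^2 + 47*p - 35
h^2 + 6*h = h*(h + 6)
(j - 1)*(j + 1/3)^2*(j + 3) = j^4 + 8*j^3/3 - 14*j^2/9 - 16*j/9 - 1/3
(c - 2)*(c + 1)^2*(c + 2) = c^4 + 2*c^3 - 3*c^2 - 8*c - 4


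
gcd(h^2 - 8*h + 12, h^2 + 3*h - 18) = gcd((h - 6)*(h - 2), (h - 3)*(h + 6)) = 1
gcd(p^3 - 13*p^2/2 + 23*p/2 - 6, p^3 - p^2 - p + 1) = p - 1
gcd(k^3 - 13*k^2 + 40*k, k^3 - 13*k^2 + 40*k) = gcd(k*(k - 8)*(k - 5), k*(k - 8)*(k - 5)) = k^3 - 13*k^2 + 40*k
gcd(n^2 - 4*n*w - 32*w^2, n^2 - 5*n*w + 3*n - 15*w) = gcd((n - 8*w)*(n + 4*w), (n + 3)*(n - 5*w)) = 1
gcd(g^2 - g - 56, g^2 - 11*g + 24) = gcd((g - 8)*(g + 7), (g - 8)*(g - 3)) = g - 8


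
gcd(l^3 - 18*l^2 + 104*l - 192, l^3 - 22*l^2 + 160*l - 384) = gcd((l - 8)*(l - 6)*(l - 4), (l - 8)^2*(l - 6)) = l^2 - 14*l + 48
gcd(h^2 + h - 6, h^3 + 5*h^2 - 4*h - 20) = h - 2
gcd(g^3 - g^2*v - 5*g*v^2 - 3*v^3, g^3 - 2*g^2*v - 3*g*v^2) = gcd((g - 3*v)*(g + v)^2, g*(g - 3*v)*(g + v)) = -g^2 + 2*g*v + 3*v^2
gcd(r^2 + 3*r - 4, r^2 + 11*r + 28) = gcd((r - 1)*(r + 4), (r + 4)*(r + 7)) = r + 4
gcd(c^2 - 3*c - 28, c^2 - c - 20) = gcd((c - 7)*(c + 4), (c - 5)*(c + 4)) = c + 4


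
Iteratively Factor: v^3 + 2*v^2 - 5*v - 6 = (v + 3)*(v^2 - v - 2) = (v - 2)*(v + 3)*(v + 1)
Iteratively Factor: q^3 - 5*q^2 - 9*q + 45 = (q - 3)*(q^2 - 2*q - 15) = (q - 5)*(q - 3)*(q + 3)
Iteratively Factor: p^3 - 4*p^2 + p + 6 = (p - 2)*(p^2 - 2*p - 3) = (p - 3)*(p - 2)*(p + 1)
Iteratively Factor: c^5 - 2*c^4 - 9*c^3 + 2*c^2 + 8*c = (c - 1)*(c^4 - c^3 - 10*c^2 - 8*c) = (c - 1)*(c + 1)*(c^3 - 2*c^2 - 8*c) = (c - 4)*(c - 1)*(c + 1)*(c^2 + 2*c) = (c - 4)*(c - 1)*(c + 1)*(c + 2)*(c)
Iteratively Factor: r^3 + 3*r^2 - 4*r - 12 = (r + 3)*(r^2 - 4) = (r - 2)*(r + 3)*(r + 2)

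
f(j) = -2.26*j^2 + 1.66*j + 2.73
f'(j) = 1.66 - 4.52*j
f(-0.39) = 1.74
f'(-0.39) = 3.42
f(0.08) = 2.85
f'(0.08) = 1.30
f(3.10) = -13.84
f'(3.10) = -12.35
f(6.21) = -74.12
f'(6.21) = -26.41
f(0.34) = 3.03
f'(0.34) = 0.12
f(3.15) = -14.47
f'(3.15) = -12.58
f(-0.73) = 0.31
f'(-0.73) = 4.96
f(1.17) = 1.58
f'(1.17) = -3.63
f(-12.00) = -342.63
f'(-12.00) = 55.90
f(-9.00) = -195.27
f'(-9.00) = 42.34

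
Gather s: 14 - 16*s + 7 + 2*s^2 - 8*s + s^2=3*s^2 - 24*s + 21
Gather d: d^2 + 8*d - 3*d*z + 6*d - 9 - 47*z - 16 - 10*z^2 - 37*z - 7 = d^2 + d*(14 - 3*z) - 10*z^2 - 84*z - 32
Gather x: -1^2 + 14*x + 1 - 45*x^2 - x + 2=-45*x^2 + 13*x + 2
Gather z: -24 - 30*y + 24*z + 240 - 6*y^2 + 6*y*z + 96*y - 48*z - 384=-6*y^2 + 66*y + z*(6*y - 24) - 168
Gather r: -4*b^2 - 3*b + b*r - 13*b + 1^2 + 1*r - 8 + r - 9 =-4*b^2 - 16*b + r*(b + 2) - 16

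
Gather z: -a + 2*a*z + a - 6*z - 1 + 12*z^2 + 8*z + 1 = 12*z^2 + z*(2*a + 2)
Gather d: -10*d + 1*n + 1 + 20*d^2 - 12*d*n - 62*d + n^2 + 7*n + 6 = 20*d^2 + d*(-12*n - 72) + n^2 + 8*n + 7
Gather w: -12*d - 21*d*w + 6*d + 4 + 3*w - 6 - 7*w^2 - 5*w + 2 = -6*d - 7*w^2 + w*(-21*d - 2)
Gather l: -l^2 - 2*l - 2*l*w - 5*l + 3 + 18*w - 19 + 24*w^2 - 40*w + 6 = -l^2 + l*(-2*w - 7) + 24*w^2 - 22*w - 10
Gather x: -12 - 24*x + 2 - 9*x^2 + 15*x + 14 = -9*x^2 - 9*x + 4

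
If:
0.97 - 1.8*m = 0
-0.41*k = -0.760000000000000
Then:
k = 1.85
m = 0.54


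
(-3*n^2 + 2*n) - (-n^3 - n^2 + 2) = n^3 - 2*n^2 + 2*n - 2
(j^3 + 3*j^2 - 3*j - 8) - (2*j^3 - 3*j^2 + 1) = -j^3 + 6*j^2 - 3*j - 9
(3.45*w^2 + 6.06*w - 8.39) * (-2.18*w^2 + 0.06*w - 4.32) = -7.521*w^4 - 13.0038*w^3 + 3.7498*w^2 - 26.6826*w + 36.2448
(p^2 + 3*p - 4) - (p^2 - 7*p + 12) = 10*p - 16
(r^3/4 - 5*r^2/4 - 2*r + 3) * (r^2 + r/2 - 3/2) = r^5/4 - 9*r^4/8 - 3*r^3 + 31*r^2/8 + 9*r/2 - 9/2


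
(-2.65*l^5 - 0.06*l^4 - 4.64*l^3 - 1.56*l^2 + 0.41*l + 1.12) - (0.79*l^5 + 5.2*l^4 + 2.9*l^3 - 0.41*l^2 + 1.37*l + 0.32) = -3.44*l^5 - 5.26*l^4 - 7.54*l^3 - 1.15*l^2 - 0.96*l + 0.8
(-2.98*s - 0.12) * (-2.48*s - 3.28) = 7.3904*s^2 + 10.072*s + 0.3936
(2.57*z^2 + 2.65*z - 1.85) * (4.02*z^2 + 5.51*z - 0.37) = 10.3314*z^4 + 24.8137*z^3 + 6.2136*z^2 - 11.174*z + 0.6845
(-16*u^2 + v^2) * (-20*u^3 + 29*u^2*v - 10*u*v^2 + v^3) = 320*u^5 - 464*u^4*v + 140*u^3*v^2 + 13*u^2*v^3 - 10*u*v^4 + v^5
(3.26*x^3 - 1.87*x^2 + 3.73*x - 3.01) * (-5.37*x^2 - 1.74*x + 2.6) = -17.5062*x^5 + 4.3695*x^4 - 8.3003*x^3 + 4.8115*x^2 + 14.9354*x - 7.826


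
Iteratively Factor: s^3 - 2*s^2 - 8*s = (s)*(s^2 - 2*s - 8) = s*(s + 2)*(s - 4)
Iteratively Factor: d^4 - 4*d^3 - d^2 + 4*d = (d)*(d^3 - 4*d^2 - d + 4) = d*(d - 4)*(d^2 - 1) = d*(d - 4)*(d + 1)*(d - 1)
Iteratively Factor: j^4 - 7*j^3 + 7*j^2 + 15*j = (j - 3)*(j^3 - 4*j^2 - 5*j) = (j - 5)*(j - 3)*(j^2 + j) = j*(j - 5)*(j - 3)*(j + 1)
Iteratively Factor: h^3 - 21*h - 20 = (h - 5)*(h^2 + 5*h + 4) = (h - 5)*(h + 4)*(h + 1)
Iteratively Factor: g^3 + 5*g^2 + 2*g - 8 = (g + 2)*(g^2 + 3*g - 4) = (g + 2)*(g + 4)*(g - 1)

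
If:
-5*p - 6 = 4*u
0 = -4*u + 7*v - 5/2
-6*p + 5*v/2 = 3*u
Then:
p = 91/113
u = -1133/452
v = -243/226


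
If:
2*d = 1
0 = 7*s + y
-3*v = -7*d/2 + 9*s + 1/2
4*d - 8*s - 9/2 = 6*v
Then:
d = 1/2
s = 1/2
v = -13/12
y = -7/2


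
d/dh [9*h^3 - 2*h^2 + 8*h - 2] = 27*h^2 - 4*h + 8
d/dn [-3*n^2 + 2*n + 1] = 2 - 6*n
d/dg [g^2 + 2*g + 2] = 2*g + 2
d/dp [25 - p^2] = -2*p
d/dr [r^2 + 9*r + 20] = 2*r + 9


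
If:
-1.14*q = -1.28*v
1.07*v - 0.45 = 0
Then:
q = 0.47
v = 0.42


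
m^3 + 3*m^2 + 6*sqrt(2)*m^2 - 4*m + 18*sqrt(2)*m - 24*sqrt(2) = (m - 1)*(m + 4)*(m + 6*sqrt(2))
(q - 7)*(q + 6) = q^2 - q - 42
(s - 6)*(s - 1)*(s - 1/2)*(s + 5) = s^4 - 5*s^3/2 - 28*s^2 + 89*s/2 - 15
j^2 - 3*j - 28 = (j - 7)*(j + 4)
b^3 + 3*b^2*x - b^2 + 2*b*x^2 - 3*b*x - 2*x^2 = (b - 1)*(b + x)*(b + 2*x)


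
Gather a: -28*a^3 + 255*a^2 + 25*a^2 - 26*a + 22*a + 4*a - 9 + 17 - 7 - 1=-28*a^3 + 280*a^2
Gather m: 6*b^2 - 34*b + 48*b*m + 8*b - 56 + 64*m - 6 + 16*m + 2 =6*b^2 - 26*b + m*(48*b + 80) - 60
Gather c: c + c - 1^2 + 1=2*c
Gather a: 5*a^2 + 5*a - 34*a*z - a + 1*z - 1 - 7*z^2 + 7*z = 5*a^2 + a*(4 - 34*z) - 7*z^2 + 8*z - 1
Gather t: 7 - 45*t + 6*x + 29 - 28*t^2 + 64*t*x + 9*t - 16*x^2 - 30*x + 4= -28*t^2 + t*(64*x - 36) - 16*x^2 - 24*x + 40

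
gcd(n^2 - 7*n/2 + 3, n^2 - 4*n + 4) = n - 2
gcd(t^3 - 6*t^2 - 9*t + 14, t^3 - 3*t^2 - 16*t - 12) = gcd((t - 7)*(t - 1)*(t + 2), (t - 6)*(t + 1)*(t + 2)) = t + 2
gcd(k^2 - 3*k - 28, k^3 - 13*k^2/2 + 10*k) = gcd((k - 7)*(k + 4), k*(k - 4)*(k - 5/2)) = 1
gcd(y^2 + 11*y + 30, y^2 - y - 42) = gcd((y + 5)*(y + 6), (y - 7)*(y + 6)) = y + 6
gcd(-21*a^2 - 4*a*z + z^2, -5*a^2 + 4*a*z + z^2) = 1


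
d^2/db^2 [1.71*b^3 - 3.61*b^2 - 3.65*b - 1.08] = 10.26*b - 7.22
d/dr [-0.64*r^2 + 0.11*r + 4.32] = 0.11 - 1.28*r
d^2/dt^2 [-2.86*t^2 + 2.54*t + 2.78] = -5.72000000000000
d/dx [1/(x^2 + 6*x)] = 2*(-x - 3)/(x^2*(x + 6)^2)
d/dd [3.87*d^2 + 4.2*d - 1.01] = 7.74*d + 4.2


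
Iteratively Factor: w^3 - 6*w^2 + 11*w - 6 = (w - 3)*(w^2 - 3*w + 2) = (w - 3)*(w - 2)*(w - 1)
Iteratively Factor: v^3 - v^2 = (v - 1)*(v^2) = v*(v - 1)*(v)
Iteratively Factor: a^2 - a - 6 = (a - 3)*(a + 2)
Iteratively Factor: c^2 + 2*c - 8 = (c + 4)*(c - 2)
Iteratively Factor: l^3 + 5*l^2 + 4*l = (l)*(l^2 + 5*l + 4) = l*(l + 4)*(l + 1)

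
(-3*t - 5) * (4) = -12*t - 20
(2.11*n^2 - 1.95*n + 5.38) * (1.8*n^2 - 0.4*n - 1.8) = 3.798*n^4 - 4.354*n^3 + 6.666*n^2 + 1.358*n - 9.684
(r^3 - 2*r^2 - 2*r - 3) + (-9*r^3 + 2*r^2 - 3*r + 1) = -8*r^3 - 5*r - 2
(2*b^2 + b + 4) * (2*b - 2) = 4*b^3 - 2*b^2 + 6*b - 8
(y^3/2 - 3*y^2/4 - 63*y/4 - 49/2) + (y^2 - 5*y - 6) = y^3/2 + y^2/4 - 83*y/4 - 61/2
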